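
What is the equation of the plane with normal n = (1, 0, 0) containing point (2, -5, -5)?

The plane through P with normal n = (a, b, c) satisfies n·(r - P) = 0,
i.e. ax + by + cz = a·x₀ + b·y₀ + c·z₀.
d = 1·2 + 0·(-5) + 0·(-5)
  = 2 + 0 + 0
  = 2
Equation: x = 2

x = 2


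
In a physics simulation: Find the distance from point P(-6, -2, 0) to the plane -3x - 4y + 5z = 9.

distance = |a·x₀ + b·y₀ + c·z₀ - d| / √(a² + b² + c²)
  = |(-3)·(-6) + (-4)·(-2) + 5·0 - 9| / √((-3)² + (-4)² + 5²)
  = |18 + 8 + 0 - 9| / √(9 + 16 + 25)
  = |17| / √50
  = 17 / 7.071
  ≈ 2.404

2.404


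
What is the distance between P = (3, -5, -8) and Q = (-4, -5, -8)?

d = √[(x₂-x₁)² + (y₂-y₁)² + (z₂-z₁)²]
  = √[(-7)² + 0² + 0²]
  = √[49 + 0 + 0]
  = √49
  ≈ 7

7


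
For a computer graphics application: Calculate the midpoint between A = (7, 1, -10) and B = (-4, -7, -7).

M = ((x₁+x₂)/2, (y₁+y₂)/2, (z₁+z₂)/2)
  = ((7 - 4)/2, (1 - 7)/2, (-10 - 7)/2)
  = (3/2, -6/2, -17/2)
  = (1.5, -3, -8.5)

(1.5, -3, -8.5)


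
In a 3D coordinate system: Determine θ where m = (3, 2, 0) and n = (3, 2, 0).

m·n = 3·3 + 2·2 + 0·0 = 9 + 4 + 0 = 13
|m| = √(3² + 2² + 0²) = √13 ≈ 3.606
|n| = √(3² + 2² + 0²) = √13 ≈ 3.606
cos θ = (m·n)/(|m||n|) = 13/(3.606·3.606) ≈ 1
θ = arccos(1) ≈ 0°

0°


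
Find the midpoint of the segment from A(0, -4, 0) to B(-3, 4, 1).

M = ((x₁+x₂)/2, (y₁+y₂)/2, (z₁+z₂)/2)
  = ((0 - 3)/2, (-4 + 4)/2, (0 + 1)/2)
  = (-3/2, 0/2, 1/2)
  = (-1.5, 0, 0.5)

(-1.5, 0, 0.5)


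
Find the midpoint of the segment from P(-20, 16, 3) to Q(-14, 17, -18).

M = ((x₁+x₂)/2, (y₁+y₂)/2, (z₁+z₂)/2)
  = ((-20 - 14)/2, (16 + 17)/2, (3 - 18)/2)
  = (-34/2, 33/2, -15/2)
  = (-17, 16.5, -7.5)

(-17, 16.5, -7.5)


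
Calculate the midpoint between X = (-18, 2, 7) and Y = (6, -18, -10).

M = ((x₁+x₂)/2, (y₁+y₂)/2, (z₁+z₂)/2)
  = ((-18 + 6)/2, (2 - 18)/2, (7 - 10)/2)
  = (-12/2, -16/2, -3/2)
  = (-6, -8, -1.5)

(-6, -8, -1.5)


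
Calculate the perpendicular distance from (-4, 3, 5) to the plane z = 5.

distance = |a·x₀ + b·y₀ + c·z₀ - d| / √(a² + b² + c²)
  = |0·(-4) + 0·3 + 1·5 - 5| / √(0² + 0² + 1²)
  = |0 + 0 + 5 - 5| / √(0 + 0 + 1)
  = |0| / √1
  = 0 / 1
  ≈ 0

0


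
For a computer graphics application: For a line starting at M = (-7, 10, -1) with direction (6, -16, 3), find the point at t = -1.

P(t) = M + t·d
  = (-7 + 6·(-1), 10 + (-16)·(-1), -1 + 3·(-1))
  = (-7 - 6, 10 + 16, -1 - 3)
  = (-13, 26, -4)

(-13, 26, -4)


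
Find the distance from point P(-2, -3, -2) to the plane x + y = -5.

distance = |a·x₀ + b·y₀ + c·z₀ - d| / √(a² + b² + c²)
  = |1·(-2) + 1·(-3) + 0·(-2) - (-5)| / √(1² + 1² + 0²)
  = |-2 - 3 + 0 + 5| / √(1 + 1 + 0)
  = |0| / √2
  = 0 / 1.414
  ≈ 0

0


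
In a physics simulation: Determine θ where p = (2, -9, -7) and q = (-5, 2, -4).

p·q = 2·(-5) + (-9)·2 + (-7)·(-4) = -10 - 18 + 28 = 0
|p| = √(2² + (-9)² + (-7)²) = √134 ≈ 11.58
|q| = √((-5)² + 2² + (-4)²) = √45 ≈ 6.708
cos θ = (p·q)/(|p||q|) = 0/(11.58·6.708) ≈ 0
θ = arccos(0) ≈ 90°

90°


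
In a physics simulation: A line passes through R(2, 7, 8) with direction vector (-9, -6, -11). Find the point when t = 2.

P(t) = R + t·d
  = (2 + (-9)·2, 7 + (-6)·2, 8 + (-11)·2)
  = (2 - 18, 7 - 12, 8 - 22)
  = (-16, -5, -14)

(-16, -5, -14)


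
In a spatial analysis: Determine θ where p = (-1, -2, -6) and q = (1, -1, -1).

p·q = (-1)·1 + (-2)·(-1) + (-6)·(-1) = -1 + 2 + 6 = 7
|p| = √((-1)² + (-2)² + (-6)²) = √41 ≈ 6.403
|q| = √(1² + (-1)² + (-1)²) = √3 ≈ 1.732
cos θ = (p·q)/(|p||q|) = 7/(6.403·1.732) ≈ 0.6312
θ = arccos(0.6312) ≈ 50.86°

50.86°


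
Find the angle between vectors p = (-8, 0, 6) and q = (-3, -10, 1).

p·q = (-8)·(-3) + 0·(-10) + 6·1 = 24 + 0 + 6 = 30
|p| = √((-8)² + 0² + 6²) = √100 ≈ 10
|q| = √((-3)² + (-10)² + 1²) = √110 ≈ 10.49
cos θ = (p·q)/(|p||q|) = 30/(10·10.49) ≈ 0.286
θ = arccos(0.286) ≈ 73.38°

73.38°


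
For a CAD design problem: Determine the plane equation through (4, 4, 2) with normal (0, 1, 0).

The plane through P with normal n = (a, b, c) satisfies n·(r - P) = 0,
i.e. ax + by + cz = a·x₀ + b·y₀ + c·z₀.
d = 0·4 + 1·4 + 0·2
  = 0 + 4 + 0
  = 4
Equation: y = 4

y = 4


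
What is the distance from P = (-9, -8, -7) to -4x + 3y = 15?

distance = |a·x₀ + b·y₀ + c·z₀ - d| / √(a² + b² + c²)
  = |(-4)·(-9) + 3·(-8) + 0·(-7) - 15| / √((-4)² + 3² + 0²)
  = |36 - 24 + 0 - 15| / √(16 + 9 + 0)
  = |-3| / √25
  = 3 / 5
  ≈ 0.6

0.6


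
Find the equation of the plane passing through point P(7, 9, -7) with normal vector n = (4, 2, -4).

The plane through P with normal n = (a, b, c) satisfies n·(r - P) = 0,
i.e. ax + by + cz = a·x₀ + b·y₀ + c·z₀.
d = 4·7 + 2·9 + (-4)·(-7)
  = 28 + 18 + 28
  = 74
Equation: 4x + 2y - 4z = 74

4x + 2y - 4z = 74


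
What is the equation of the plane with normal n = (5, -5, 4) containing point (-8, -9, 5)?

The plane through P with normal n = (a, b, c) satisfies n·(r - P) = 0,
i.e. ax + by + cz = a·x₀ + b·y₀ + c·z₀.
d = 5·(-8) + (-5)·(-9) + 4·5
  = -40 + 45 + 20
  = 25
Equation: 5x - 5y + 4z = 25

5x - 5y + 4z = 25


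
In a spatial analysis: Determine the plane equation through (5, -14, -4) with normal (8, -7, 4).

The plane through P with normal n = (a, b, c) satisfies n·(r - P) = 0,
i.e. ax + by + cz = a·x₀ + b·y₀ + c·z₀.
d = 8·5 + (-7)·(-14) + 4·(-4)
  = 40 + 98 - 16
  = 122
Equation: 8x - 7y + 4z = 122

8x - 7y + 4z = 122


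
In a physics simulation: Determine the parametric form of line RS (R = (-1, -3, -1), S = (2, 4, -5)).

Direction vector d = S - R = (2 + 1, 4 + 3, -5 + 1) = (3, 7, -4)
Parametric form r = R + t·d:
x = -1 + 3t, y = -3 + 7t, z = -1 - 4t

x = -1 + 3t, y = -3 + 7t, z = -1 - 4t


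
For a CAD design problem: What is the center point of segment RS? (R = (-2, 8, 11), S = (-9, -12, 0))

M = ((x₁+x₂)/2, (y₁+y₂)/2, (z₁+z₂)/2)
  = ((-2 - 9)/2, (8 - 12)/2, (11 + 0)/2)
  = (-11/2, -4/2, 11/2)
  = (-5.5, -2, 5.5)

(-5.5, -2, 5.5)


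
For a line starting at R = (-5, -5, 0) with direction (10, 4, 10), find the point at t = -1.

P(t) = R + t·d
  = (-5 + 10·(-1), -5 + 4·(-1), 0 + 10·(-1))
  = (-5 - 10, -5 - 4, 0 - 10)
  = (-15, -9, -10)

(-15, -9, -10)


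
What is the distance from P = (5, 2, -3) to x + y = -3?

distance = |a·x₀ + b·y₀ + c·z₀ - d| / √(a² + b² + c²)
  = |1·5 + 1·2 + 0·(-3) - (-3)| / √(1² + 1² + 0²)
  = |5 + 2 + 0 + 3| / √(1 + 1 + 0)
  = |10| / √2
  = 10 / 1.414
  ≈ 7.071

7.071


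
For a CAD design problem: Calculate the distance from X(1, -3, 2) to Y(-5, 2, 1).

d = √[(x₂-x₁)² + (y₂-y₁)² + (z₂-z₁)²]
  = √[(-6)² + 5² + (-1)²]
  = √[36 + 25 + 1]
  = √62
  ≈ 7.874

7.874


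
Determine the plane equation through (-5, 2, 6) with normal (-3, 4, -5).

The plane through P with normal n = (a, b, c) satisfies n·(r - P) = 0,
i.e. ax + by + cz = a·x₀ + b·y₀ + c·z₀.
d = (-3)·(-5) + 4·2 + (-5)·6
  = 15 + 8 - 30
  = -7
Equation: -3x + 4y - 5z = -7

-3x + 4y - 5z = -7


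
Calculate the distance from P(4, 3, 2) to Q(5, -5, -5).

d = √[(x₂-x₁)² + (y₂-y₁)² + (z₂-z₁)²]
  = √[1² + (-8)² + (-7)²]
  = √[1 + 64 + 49]
  = √114
  ≈ 10.68

10.68


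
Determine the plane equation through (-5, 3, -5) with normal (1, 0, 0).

The plane through P with normal n = (a, b, c) satisfies n·(r - P) = 0,
i.e. ax + by + cz = a·x₀ + b·y₀ + c·z₀.
d = 1·(-5) + 0·3 + 0·(-5)
  = -5 + 0 + 0
  = -5
Equation: x = -5

x = -5


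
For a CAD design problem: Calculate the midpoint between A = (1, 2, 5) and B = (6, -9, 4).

M = ((x₁+x₂)/2, (y₁+y₂)/2, (z₁+z₂)/2)
  = ((1 + 6)/2, (2 - 9)/2, (5 + 4)/2)
  = (7/2, -7/2, 9/2)
  = (3.5, -3.5, 4.5)

(3.5, -3.5, 4.5)


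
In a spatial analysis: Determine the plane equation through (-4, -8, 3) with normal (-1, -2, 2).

The plane through P with normal n = (a, b, c) satisfies n·(r - P) = 0,
i.e. ax + by + cz = a·x₀ + b·y₀ + c·z₀.
d = (-1)·(-4) + (-2)·(-8) + 2·3
  = 4 + 16 + 6
  = 26
Equation: -x - 2y + 2z = 26

-x - 2y + 2z = 26


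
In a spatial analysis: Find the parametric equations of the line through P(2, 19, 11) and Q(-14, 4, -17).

Direction vector d = Q - P = (-14 - 2, 4 - 19, -17 - 11) = (-16, -15, -28)
Parametric form r = P + t·d:
x = 2 - 16t, y = 19 - 15t, z = 11 - 28t

x = 2 - 16t, y = 19 - 15t, z = 11 - 28t


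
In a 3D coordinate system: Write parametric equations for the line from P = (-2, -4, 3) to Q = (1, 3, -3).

Direction vector d = Q - P = (1 + 2, 3 + 4, -3 - 3) = (3, 7, -6)
Parametric form r = P + t·d:
x = -2 + 3t, y = -4 + 7t, z = 3 - 6t

x = -2 + 3t, y = -4 + 7t, z = 3 - 6t


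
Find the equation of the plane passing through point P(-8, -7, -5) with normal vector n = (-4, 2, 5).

The plane through P with normal n = (a, b, c) satisfies n·(r - P) = 0,
i.e. ax + by + cz = a·x₀ + b·y₀ + c·z₀.
d = (-4)·(-8) + 2·(-7) + 5·(-5)
  = 32 - 14 - 25
  = -7
Equation: -4x + 2y + 5z = -7

-4x + 2y + 5z = -7


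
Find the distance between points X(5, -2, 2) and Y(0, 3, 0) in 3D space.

d = √[(x₂-x₁)² + (y₂-y₁)² + (z₂-z₁)²]
  = √[(-5)² + 5² + (-2)²]
  = √[25 + 25 + 4]
  = √54
  ≈ 7.348

7.348


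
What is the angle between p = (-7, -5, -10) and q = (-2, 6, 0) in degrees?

p·q = (-7)·(-2) + (-5)·6 + (-10)·0 = 14 - 30 + 0 = -16
|p| = √((-7)² + (-5)² + (-10)²) = √174 ≈ 13.19
|q| = √((-2)² + 6² + 0²) = √40 ≈ 6.325
cos θ = (p·q)/(|p||q|) = -16/(13.19·6.325) ≈ -0.1918
θ = arccos(-0.1918) ≈ 101.1°

101.1°


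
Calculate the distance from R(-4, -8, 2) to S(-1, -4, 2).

d = √[(x₂-x₁)² + (y₂-y₁)² + (z₂-z₁)²]
  = √[3² + 4² + 0²]
  = √[9 + 16 + 0]
  = √25
  ≈ 5

5


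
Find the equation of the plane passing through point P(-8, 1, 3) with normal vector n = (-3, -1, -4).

The plane through P with normal n = (a, b, c) satisfies n·(r - P) = 0,
i.e. ax + by + cz = a·x₀ + b·y₀ + c·z₀.
d = (-3)·(-8) + (-1)·1 + (-4)·3
  = 24 - 1 - 12
  = 11
Equation: -3x - y - 4z = 11

-3x - y - 4z = 11


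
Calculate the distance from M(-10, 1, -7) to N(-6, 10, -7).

d = √[(x₂-x₁)² + (y₂-y₁)² + (z₂-z₁)²]
  = √[4² + 9² + 0²]
  = √[16 + 81 + 0]
  = √97
  ≈ 9.849

9.849


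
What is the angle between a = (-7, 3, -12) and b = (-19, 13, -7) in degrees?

a·b = (-7)·(-19) + 3·13 + (-12)·(-7) = 133 + 39 + 84 = 256
|a| = √((-7)² + 3² + (-12)²) = √202 ≈ 14.21
|b| = √((-19)² + 13² + (-7)²) = √579 ≈ 24.06
cos θ = (a·b)/(|a||b|) = 256/(14.21·24.06) ≈ 0.7486
θ = arccos(0.7486) ≈ 41.53°

41.53°


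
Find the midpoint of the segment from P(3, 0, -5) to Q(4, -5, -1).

M = ((x₁+x₂)/2, (y₁+y₂)/2, (z₁+z₂)/2)
  = ((3 + 4)/2, (0 - 5)/2, (-5 - 1)/2)
  = (7/2, -5/2, -6/2)
  = (3.5, -2.5, -3)

(3.5, -2.5, -3)


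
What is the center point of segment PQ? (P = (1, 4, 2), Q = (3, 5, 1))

M = ((x₁+x₂)/2, (y₁+y₂)/2, (z₁+z₂)/2)
  = ((1 + 3)/2, (4 + 5)/2, (2 + 1)/2)
  = (4/2, 9/2, 3/2)
  = (2, 4.5, 1.5)

(2, 4.5, 1.5)


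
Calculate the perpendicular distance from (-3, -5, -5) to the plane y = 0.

distance = |a·x₀ + b·y₀ + c·z₀ - d| / √(a² + b² + c²)
  = |0·(-3) + 1·(-5) + 0·(-5) - 0| / √(0² + 1² + 0²)
  = |0 - 5 + 0 + 0| / √(0 + 1 + 0)
  = |-5| / √1
  = 5 / 1
  ≈ 5

5


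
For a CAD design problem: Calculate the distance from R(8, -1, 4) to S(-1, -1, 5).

d = √[(x₂-x₁)² + (y₂-y₁)² + (z₂-z₁)²]
  = √[(-9)² + 0² + 1²]
  = √[81 + 0 + 1]
  = √82
  ≈ 9.055

9.055


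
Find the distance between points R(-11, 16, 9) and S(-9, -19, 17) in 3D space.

d = √[(x₂-x₁)² + (y₂-y₁)² + (z₂-z₁)²]
  = √[2² + (-35)² + 8²]
  = √[4 + 1225 + 64]
  = √1293
  ≈ 35.96

35.96


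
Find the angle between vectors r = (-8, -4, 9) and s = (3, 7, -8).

r·s = (-8)·3 + (-4)·7 + 9·(-8) = -24 - 28 - 72 = -124
|r| = √((-8)² + (-4)² + 9²) = √161 ≈ 12.69
|s| = √(3² + 7² + (-8)²) = √122 ≈ 11.05
cos θ = (r·s)/(|r||s|) = -124/(12.69·11.05) ≈ -0.8848
θ = arccos(-0.8848) ≈ 152.2°

152.2°


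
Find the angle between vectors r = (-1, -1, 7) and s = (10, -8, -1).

r·s = (-1)·10 + (-1)·(-8) + 7·(-1) = -10 + 8 - 7 = -9
|r| = √((-1)² + (-1)² + 7²) = √51 ≈ 7.141
|s| = √(10² + (-8)² + (-1)²) = √165 ≈ 12.85
cos θ = (r·s)/(|r||s|) = -9/(7.141·12.85) ≈ -0.09811
θ = arccos(-0.09811) ≈ 95.63°

95.63°


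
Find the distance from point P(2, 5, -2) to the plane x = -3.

distance = |a·x₀ + b·y₀ + c·z₀ - d| / √(a² + b² + c²)
  = |1·2 + 0·5 + 0·(-2) - (-3)| / √(1² + 0² + 0²)
  = |2 + 0 + 0 + 3| / √(1 + 0 + 0)
  = |5| / √1
  = 5 / 1
  ≈ 5

5


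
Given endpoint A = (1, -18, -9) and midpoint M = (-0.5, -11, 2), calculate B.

B = 2M - A
  = (2·(-0.5) - 1, 2·(-11) - (-18), 2·2 - (-9))
  = (-1 - 1, -22 + 18, 4 + 9)
  = (-2, -4, 13)

(-2, -4, 13)


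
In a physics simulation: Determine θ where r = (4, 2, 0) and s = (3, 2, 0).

r·s = 4·3 + 2·2 + 0·0 = 12 + 4 + 0 = 16
|r| = √(4² + 2² + 0²) = √20 ≈ 4.472
|s| = √(3² + 2² + 0²) = √13 ≈ 3.606
cos θ = (r·s)/(|r||s|) = 16/(4.472·3.606) ≈ 0.9923
θ = arccos(0.9923) ≈ 7.125°

7.125°


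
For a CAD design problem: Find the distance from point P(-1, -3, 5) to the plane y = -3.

distance = |a·x₀ + b·y₀ + c·z₀ - d| / √(a² + b² + c²)
  = |0·(-1) + 1·(-3) + 0·5 - (-3)| / √(0² + 1² + 0²)
  = |0 - 3 + 0 + 3| / √(0 + 1 + 0)
  = |0| / √1
  = 0 / 1
  ≈ 0

0


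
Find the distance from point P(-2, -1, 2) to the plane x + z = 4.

distance = |a·x₀ + b·y₀ + c·z₀ - d| / √(a² + b² + c²)
  = |1·(-2) + 0·(-1) + 1·2 - 4| / √(1² + 0² + 1²)
  = |-2 + 0 + 2 - 4| / √(1 + 0 + 1)
  = |-4| / √2
  = 4 / 1.414
  ≈ 2.828

2.828


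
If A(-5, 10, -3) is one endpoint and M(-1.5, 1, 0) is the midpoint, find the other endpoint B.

B = 2M - A
  = (2·(-1.5) - (-5), 2·1 - 10, 2·0 - (-3))
  = (-3 + 5, 2 - 10, 0 + 3)
  = (2, -8, 3)

(2, -8, 3)


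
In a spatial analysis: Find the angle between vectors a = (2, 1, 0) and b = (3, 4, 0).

a·b = 2·3 + 1·4 + 0·0 = 6 + 4 + 0 = 10
|a| = √(2² + 1² + 0²) = √5 ≈ 2.236
|b| = √(3² + 4² + 0²) = √25 ≈ 5
cos θ = (a·b)/(|a||b|) = 10/(2.236·5) ≈ 0.8944
θ = arccos(0.8944) ≈ 26.57°

26.57°


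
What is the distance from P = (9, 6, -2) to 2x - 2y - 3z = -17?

distance = |a·x₀ + b·y₀ + c·z₀ - d| / √(a² + b² + c²)
  = |2·9 + (-2)·6 + (-3)·(-2) - (-17)| / √(2² + (-2)² + (-3)²)
  = |18 - 12 + 6 + 17| / √(4 + 4 + 9)
  = |29| / √17
  = 29 / 4.123
  ≈ 7.034

7.034


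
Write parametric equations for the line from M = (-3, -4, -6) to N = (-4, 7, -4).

Direction vector d = N - M = (-4 + 3, 7 + 4, -4 + 6) = (-1, 11, 2)
Parametric form r = M + t·d:
x = -3 - t, y = -4 + 11t, z = -6 + 2t

x = -3 - t, y = -4 + 11t, z = -6 + 2t


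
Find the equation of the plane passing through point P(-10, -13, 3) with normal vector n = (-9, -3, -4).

The plane through P with normal n = (a, b, c) satisfies n·(r - P) = 0,
i.e. ax + by + cz = a·x₀ + b·y₀ + c·z₀.
d = (-9)·(-10) + (-3)·(-13) + (-4)·3
  = 90 + 39 - 12
  = 117
Equation: -9x - 3y - 4z = 117

-9x - 3y - 4z = 117


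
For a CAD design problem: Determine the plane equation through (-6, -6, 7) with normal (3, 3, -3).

The plane through P with normal n = (a, b, c) satisfies n·(r - P) = 0,
i.e. ax + by + cz = a·x₀ + b·y₀ + c·z₀.
d = 3·(-6) + 3·(-6) + (-3)·7
  = -18 - 18 - 21
  = -57
Equation: 3x + 3y - 3z = -57

3x + 3y - 3z = -57


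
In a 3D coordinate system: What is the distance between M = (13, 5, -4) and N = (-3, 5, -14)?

d = √[(x₂-x₁)² + (y₂-y₁)² + (z₂-z₁)²]
  = √[(-16)² + 0² + (-10)²]
  = √[256 + 0 + 100]
  = √356
  ≈ 18.87

18.87


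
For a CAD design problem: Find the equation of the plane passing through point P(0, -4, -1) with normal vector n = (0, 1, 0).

The plane through P with normal n = (a, b, c) satisfies n·(r - P) = 0,
i.e. ax + by + cz = a·x₀ + b·y₀ + c·z₀.
d = 0·0 + 1·(-4) + 0·(-1)
  = 0 - 4 + 0
  = -4
Equation: y = -4

y = -4


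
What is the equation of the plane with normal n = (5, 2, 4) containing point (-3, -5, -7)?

The plane through P with normal n = (a, b, c) satisfies n·(r - P) = 0,
i.e. ax + by + cz = a·x₀ + b·y₀ + c·z₀.
d = 5·(-3) + 2·(-5) + 4·(-7)
  = -15 - 10 - 28
  = -53
Equation: 5x + 2y + 4z = -53

5x + 2y + 4z = -53


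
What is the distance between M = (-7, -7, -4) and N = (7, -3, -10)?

d = √[(x₂-x₁)² + (y₂-y₁)² + (z₂-z₁)²]
  = √[14² + 4² + (-6)²]
  = √[196 + 16 + 36]
  = √248
  ≈ 15.75

15.75


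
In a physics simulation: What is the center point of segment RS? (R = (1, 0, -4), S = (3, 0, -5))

M = ((x₁+x₂)/2, (y₁+y₂)/2, (z₁+z₂)/2)
  = ((1 + 3)/2, (0 + 0)/2, (-4 - 5)/2)
  = (4/2, 0/2, -9/2)
  = (2, 0, -4.5)

(2, 0, -4.5)


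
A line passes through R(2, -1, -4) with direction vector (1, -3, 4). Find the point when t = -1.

P(t) = R + t·d
  = (2 + 1·(-1), -1 + (-3)·(-1), -4 + 4·(-1))
  = (2 - 1, -1 + 3, -4 - 4)
  = (1, 2, -8)

(1, 2, -8)


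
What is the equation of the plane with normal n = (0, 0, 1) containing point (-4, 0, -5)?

The plane through P with normal n = (a, b, c) satisfies n·(r - P) = 0,
i.e. ax + by + cz = a·x₀ + b·y₀ + c·z₀.
d = 0·(-4) + 0·0 + 1·(-5)
  = 0 + 0 - 5
  = -5
Equation: z = -5

z = -5


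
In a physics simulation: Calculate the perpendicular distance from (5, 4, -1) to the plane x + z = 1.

distance = |a·x₀ + b·y₀ + c·z₀ - d| / √(a² + b² + c²)
  = |1·5 + 0·4 + 1·(-1) - 1| / √(1² + 0² + 1²)
  = |5 + 0 - 1 - 1| / √(1 + 0 + 1)
  = |3| / √2
  = 3 / 1.414
  ≈ 2.121

2.121


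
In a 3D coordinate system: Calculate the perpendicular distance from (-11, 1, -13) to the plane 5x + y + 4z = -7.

distance = |a·x₀ + b·y₀ + c·z₀ - d| / √(a² + b² + c²)
  = |5·(-11) + 1·1 + 4·(-13) - (-7)| / √(5² + 1² + 4²)
  = |-55 + 1 - 52 + 7| / √(25 + 1 + 16)
  = |-99| / √42
  = 99 / 6.481
  ≈ 15.28

15.28


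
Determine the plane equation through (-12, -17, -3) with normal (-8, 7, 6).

The plane through P with normal n = (a, b, c) satisfies n·(r - P) = 0,
i.e. ax + by + cz = a·x₀ + b·y₀ + c·z₀.
d = (-8)·(-12) + 7·(-17) + 6·(-3)
  = 96 - 119 - 18
  = -41
Equation: -8x + 7y + 6z = -41

-8x + 7y + 6z = -41


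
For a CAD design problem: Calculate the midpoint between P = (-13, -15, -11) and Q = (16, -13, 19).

M = ((x₁+x₂)/2, (y₁+y₂)/2, (z₁+z₂)/2)
  = ((-13 + 16)/2, (-15 - 13)/2, (-11 + 19)/2)
  = (3/2, -28/2, 8/2)
  = (1.5, -14, 4)

(1.5, -14, 4)


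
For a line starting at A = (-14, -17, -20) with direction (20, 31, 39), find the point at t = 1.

P(t) = A + t·d
  = (-14 + 20·1, -17 + 31·1, -20 + 39·1)
  = (-14 + 20, -17 + 31, -20 + 39)
  = (6, 14, 19)

(6, 14, 19)


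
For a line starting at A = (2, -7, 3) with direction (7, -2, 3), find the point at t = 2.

P(t) = A + t·d
  = (2 + 7·2, -7 + (-2)·2, 3 + 3·2)
  = (2 + 14, -7 - 4, 3 + 6)
  = (16, -11, 9)

(16, -11, 9)


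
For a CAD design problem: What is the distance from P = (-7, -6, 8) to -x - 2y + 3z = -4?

distance = |a·x₀ + b·y₀ + c·z₀ - d| / √(a² + b² + c²)
  = |(-1)·(-7) + (-2)·(-6) + 3·8 - (-4)| / √((-1)² + (-2)² + 3²)
  = |7 + 12 + 24 + 4| / √(1 + 4 + 9)
  = |47| / √14
  = 47 / 3.742
  ≈ 12.56

12.56


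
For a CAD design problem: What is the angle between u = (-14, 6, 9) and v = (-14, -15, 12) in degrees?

u·v = (-14)·(-14) + 6·(-15) + 9·12 = 196 - 90 + 108 = 214
|u| = √((-14)² + 6² + 9²) = √313 ≈ 17.69
|v| = √((-14)² + (-15)² + 12²) = √565 ≈ 23.77
cos θ = (u·v)/(|u||v|) = 214/(17.69·23.77) ≈ 0.5089
θ = arccos(0.5089) ≈ 59.41°

59.41°


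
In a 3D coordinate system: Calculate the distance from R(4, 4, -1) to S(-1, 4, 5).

d = √[(x₂-x₁)² + (y₂-y₁)² + (z₂-z₁)²]
  = √[(-5)² + 0² + 6²]
  = √[25 + 0 + 36]
  = √61
  ≈ 7.81

7.81


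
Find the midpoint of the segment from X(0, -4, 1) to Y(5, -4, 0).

M = ((x₁+x₂)/2, (y₁+y₂)/2, (z₁+z₂)/2)
  = ((0 + 5)/2, (-4 - 4)/2, (1 + 0)/2)
  = (5/2, -8/2, 1/2)
  = (2.5, -4, 0.5)

(2.5, -4, 0.5)


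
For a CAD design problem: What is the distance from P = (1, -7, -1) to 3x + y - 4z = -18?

distance = |a·x₀ + b·y₀ + c·z₀ - d| / √(a² + b² + c²)
  = |3·1 + 1·(-7) + (-4)·(-1) - (-18)| / √(3² + 1² + (-4)²)
  = |3 - 7 + 4 + 18| / √(9 + 1 + 16)
  = |18| / √26
  = 18 / 5.099
  ≈ 3.53

3.53


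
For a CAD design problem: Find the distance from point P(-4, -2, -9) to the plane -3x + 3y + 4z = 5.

distance = |a·x₀ + b·y₀ + c·z₀ - d| / √(a² + b² + c²)
  = |(-3)·(-4) + 3·(-2) + 4·(-9) - 5| / √((-3)² + 3² + 4²)
  = |12 - 6 - 36 - 5| / √(9 + 9 + 16)
  = |-35| / √34
  = 35 / 5.831
  ≈ 6.002

6.002


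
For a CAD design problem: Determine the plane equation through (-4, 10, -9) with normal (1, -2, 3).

The plane through P with normal n = (a, b, c) satisfies n·(r - P) = 0,
i.e. ax + by + cz = a·x₀ + b·y₀ + c·z₀.
d = 1·(-4) + (-2)·10 + 3·(-9)
  = -4 - 20 - 27
  = -51
Equation: x - 2y + 3z = -51

x - 2y + 3z = -51


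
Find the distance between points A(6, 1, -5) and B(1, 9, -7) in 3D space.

d = √[(x₂-x₁)² + (y₂-y₁)² + (z₂-z₁)²]
  = √[(-5)² + 8² + (-2)²]
  = √[25 + 64 + 4]
  = √93
  ≈ 9.644

9.644


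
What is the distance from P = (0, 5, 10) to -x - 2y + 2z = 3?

distance = |a·x₀ + b·y₀ + c·z₀ - d| / √(a² + b² + c²)
  = |(-1)·0 + (-2)·5 + 2·10 - 3| / √((-1)² + (-2)² + 2²)
  = |0 - 10 + 20 - 3| / √(1 + 4 + 4)
  = |7| / √9
  = 7 / 3
  ≈ 2.333

2.333


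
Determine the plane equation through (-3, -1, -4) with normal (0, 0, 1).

The plane through P with normal n = (a, b, c) satisfies n·(r - P) = 0,
i.e. ax + by + cz = a·x₀ + b·y₀ + c·z₀.
d = 0·(-3) + 0·(-1) + 1·(-4)
  = 0 + 0 - 4
  = -4
Equation: z = -4

z = -4


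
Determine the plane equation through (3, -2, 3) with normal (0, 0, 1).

The plane through P with normal n = (a, b, c) satisfies n·(r - P) = 0,
i.e. ax + by + cz = a·x₀ + b·y₀ + c·z₀.
d = 0·3 + 0·(-2) + 1·3
  = 0 + 0 + 3
  = 3
Equation: z = 3

z = 3


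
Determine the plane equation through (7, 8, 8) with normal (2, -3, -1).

The plane through P with normal n = (a, b, c) satisfies n·(r - P) = 0,
i.e. ax + by + cz = a·x₀ + b·y₀ + c·z₀.
d = 2·7 + (-3)·8 + (-1)·8
  = 14 - 24 - 8
  = -18
Equation: 2x - 3y - z = -18

2x - 3y - z = -18


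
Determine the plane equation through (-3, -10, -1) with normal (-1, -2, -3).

The plane through P with normal n = (a, b, c) satisfies n·(r - P) = 0,
i.e. ax + by + cz = a·x₀ + b·y₀ + c·z₀.
d = (-1)·(-3) + (-2)·(-10) + (-3)·(-1)
  = 3 + 20 + 3
  = 26
Equation: -x - 2y - 3z = 26

-x - 2y - 3z = 26


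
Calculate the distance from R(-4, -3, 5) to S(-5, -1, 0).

d = √[(x₂-x₁)² + (y₂-y₁)² + (z₂-z₁)²]
  = √[(-1)² + 2² + (-5)²]
  = √[1 + 4 + 25]
  = √30
  ≈ 5.477

5.477


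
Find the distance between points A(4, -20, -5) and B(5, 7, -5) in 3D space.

d = √[(x₂-x₁)² + (y₂-y₁)² + (z₂-z₁)²]
  = √[1² + 27² + 0²]
  = √[1 + 729 + 0]
  = √730
  ≈ 27.02

27.02


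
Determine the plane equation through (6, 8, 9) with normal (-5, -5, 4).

The plane through P with normal n = (a, b, c) satisfies n·(r - P) = 0,
i.e. ax + by + cz = a·x₀ + b·y₀ + c·z₀.
d = (-5)·6 + (-5)·8 + 4·9
  = -30 - 40 + 36
  = -34
Equation: -5x - 5y + 4z = -34

-5x - 5y + 4z = -34


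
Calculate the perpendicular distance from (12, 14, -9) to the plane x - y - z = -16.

distance = |a·x₀ + b·y₀ + c·z₀ - d| / √(a² + b² + c²)
  = |1·12 + (-1)·14 + (-1)·(-9) - (-16)| / √(1² + (-1)² + (-1)²)
  = |12 - 14 + 9 + 16| / √(1 + 1 + 1)
  = |23| / √3
  = 23 / 1.732
  ≈ 13.28

13.28


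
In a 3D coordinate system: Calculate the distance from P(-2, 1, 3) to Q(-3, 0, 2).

d = √[(x₂-x₁)² + (y₂-y₁)² + (z₂-z₁)²]
  = √[(-1)² + (-1)² + (-1)²]
  = √[1 + 1 + 1]
  = √3
  ≈ 1.732

1.732


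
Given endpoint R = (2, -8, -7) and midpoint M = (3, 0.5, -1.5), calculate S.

S = 2M - R
  = (2·3 - 2, 2·0.5 - (-8), 2·(-1.5) - (-7))
  = (6 - 2, 1 + 8, -3 + 7)
  = (4, 9, 4)

(4, 9, 4)


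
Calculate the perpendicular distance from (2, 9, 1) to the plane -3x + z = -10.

distance = |a·x₀ + b·y₀ + c·z₀ - d| / √(a² + b² + c²)
  = |(-3)·2 + 0·9 + 1·1 - (-10)| / √((-3)² + 0² + 1²)
  = |-6 + 0 + 1 + 10| / √(9 + 0 + 1)
  = |5| / √10
  = 5 / 3.162
  ≈ 1.581

1.581


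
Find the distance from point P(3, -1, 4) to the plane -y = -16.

distance = |a·x₀ + b·y₀ + c·z₀ - d| / √(a² + b² + c²)
  = |0·3 + (-1)·(-1) + 0·4 - (-16)| / √(0² + (-1)² + 0²)
  = |0 + 1 + 0 + 16| / √(0 + 1 + 0)
  = |17| / √1
  = 17 / 1
  ≈ 17

17


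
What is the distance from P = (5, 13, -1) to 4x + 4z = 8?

distance = |a·x₀ + b·y₀ + c·z₀ - d| / √(a² + b² + c²)
  = |4·5 + 0·13 + 4·(-1) - 8| / √(4² + 0² + 4²)
  = |20 + 0 - 4 - 8| / √(16 + 0 + 16)
  = |8| / √32
  = 8 / 5.657
  ≈ 1.414

1.414


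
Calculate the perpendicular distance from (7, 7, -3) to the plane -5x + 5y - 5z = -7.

distance = |a·x₀ + b·y₀ + c·z₀ - d| / √(a² + b² + c²)
  = |(-5)·7 + 5·7 + (-5)·(-3) - (-7)| / √((-5)² + 5² + (-5)²)
  = |-35 + 35 + 15 + 7| / √(25 + 25 + 25)
  = |22| / √75
  = 22 / 8.66
  ≈ 2.54

2.54


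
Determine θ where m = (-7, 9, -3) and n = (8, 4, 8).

m·n = (-7)·8 + 9·4 + (-3)·8 = -56 + 36 - 24 = -44
|m| = √((-7)² + 9² + (-3)²) = √139 ≈ 11.79
|n| = √(8² + 4² + 8²) = √144 ≈ 12
cos θ = (m·n)/(|m||n|) = -44/(11.79·12) ≈ -0.311
θ = arccos(-0.311) ≈ 108.1°

108.1°


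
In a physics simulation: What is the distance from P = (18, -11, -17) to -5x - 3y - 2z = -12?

distance = |a·x₀ + b·y₀ + c·z₀ - d| / √(a² + b² + c²)
  = |(-5)·18 + (-3)·(-11) + (-2)·(-17) - (-12)| / √((-5)² + (-3)² + (-2)²)
  = |-90 + 33 + 34 + 12| / √(25 + 9 + 4)
  = |-11| / √38
  = 11 / 6.164
  ≈ 1.784

1.784


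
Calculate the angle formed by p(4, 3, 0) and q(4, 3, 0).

p·q = 4·4 + 3·3 + 0·0 = 16 + 9 + 0 = 25
|p| = √(4² + 3² + 0²) = √25 ≈ 5
|q| = √(4² + 3² + 0²) = √25 ≈ 5
cos θ = (p·q)/(|p||q|) = 25/(5·5) ≈ 1
θ = arccos(1) ≈ 0°

0°


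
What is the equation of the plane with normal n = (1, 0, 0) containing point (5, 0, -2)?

The plane through P with normal n = (a, b, c) satisfies n·(r - P) = 0,
i.e. ax + by + cz = a·x₀ + b·y₀ + c·z₀.
d = 1·5 + 0·0 + 0·(-2)
  = 5 + 0 + 0
  = 5
Equation: x = 5

x = 5


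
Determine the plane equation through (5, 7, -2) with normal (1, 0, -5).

The plane through P with normal n = (a, b, c) satisfies n·(r - P) = 0,
i.e. ax + by + cz = a·x₀ + b·y₀ + c·z₀.
d = 1·5 + 0·7 + (-5)·(-2)
  = 5 + 0 + 10
  = 15
Equation: x - 5z = 15

x - 5z = 15


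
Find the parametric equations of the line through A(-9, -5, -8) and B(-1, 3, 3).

Direction vector d = B - A = (-1 + 9, 3 + 5, 3 + 8) = (8, 8, 11)
Parametric form r = A + t·d:
x = -9 + 8t, y = -5 + 8t, z = -8 + 11t

x = -9 + 8t, y = -5 + 8t, z = -8 + 11t


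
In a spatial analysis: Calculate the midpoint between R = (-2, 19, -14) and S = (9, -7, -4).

M = ((x₁+x₂)/2, (y₁+y₂)/2, (z₁+z₂)/2)
  = ((-2 + 9)/2, (19 - 7)/2, (-14 - 4)/2)
  = (7/2, 12/2, -18/2)
  = (3.5, 6, -9)

(3.5, 6, -9)


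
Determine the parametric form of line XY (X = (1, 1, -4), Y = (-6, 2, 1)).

Direction vector d = Y - X = (-6 - 1, 2 - 1, 1 + 4) = (-7, 1, 5)
Parametric form r = X + t·d:
x = 1 - 7t, y = 1 + t, z = -4 + 5t

x = 1 - 7t, y = 1 + t, z = -4 + 5t


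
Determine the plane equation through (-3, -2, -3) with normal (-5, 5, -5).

The plane through P with normal n = (a, b, c) satisfies n·(r - P) = 0,
i.e. ax + by + cz = a·x₀ + b·y₀ + c·z₀.
d = (-5)·(-3) + 5·(-2) + (-5)·(-3)
  = 15 - 10 + 15
  = 20
Equation: -5x + 5y - 5z = 20

-5x + 5y - 5z = 20


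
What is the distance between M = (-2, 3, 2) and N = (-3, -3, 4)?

d = √[(x₂-x₁)² + (y₂-y₁)² + (z₂-z₁)²]
  = √[(-1)² + (-6)² + 2²]
  = √[1 + 36 + 4]
  = √41
  ≈ 6.403

6.403


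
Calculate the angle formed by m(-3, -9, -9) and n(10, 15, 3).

m·n = (-3)·10 + (-9)·15 + (-9)·3 = -30 - 135 - 27 = -192
|m| = √((-3)² + (-9)² + (-9)²) = √171 ≈ 13.08
|n| = √(10² + 15² + 3²) = √334 ≈ 18.28
cos θ = (m·n)/(|m||n|) = -192/(13.08·18.28) ≈ -0.8034
θ = arccos(-0.8034) ≈ 143.5°

143.5°


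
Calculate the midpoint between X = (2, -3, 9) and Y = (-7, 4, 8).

M = ((x₁+x₂)/2, (y₁+y₂)/2, (z₁+z₂)/2)
  = ((2 - 7)/2, (-3 + 4)/2, (9 + 8)/2)
  = (-5/2, 1/2, 17/2)
  = (-2.5, 0.5, 8.5)

(-2.5, 0.5, 8.5)


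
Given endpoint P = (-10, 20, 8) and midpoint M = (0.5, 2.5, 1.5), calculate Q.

Q = 2M - P
  = (2·0.5 - (-10), 2·2.5 - 20, 2·1.5 - 8)
  = (1 + 10, 5 - 20, 3 - 8)
  = (11, -15, -5)

(11, -15, -5)


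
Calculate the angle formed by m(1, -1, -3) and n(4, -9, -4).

m·n = 1·4 + (-1)·(-9) + (-3)·(-4) = 4 + 9 + 12 = 25
|m| = √(1² + (-1)² + (-3)²) = √11 ≈ 3.317
|n| = √(4² + (-9)² + (-4)²) = √113 ≈ 10.63
cos θ = (m·n)/(|m||n|) = 25/(3.317·10.63) ≈ 0.7091
θ = arccos(0.7091) ≈ 44.84°

44.84°


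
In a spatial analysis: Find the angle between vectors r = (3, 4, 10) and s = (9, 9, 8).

r·s = 3·9 + 4·9 + 10·8 = 27 + 36 + 80 = 143
|r| = √(3² + 4² + 10²) = √125 ≈ 11.18
|s| = √(9² + 9² + 8²) = √226 ≈ 15.03
cos θ = (r·s)/(|r||s|) = 143/(11.18·15.03) ≈ 0.8508
θ = arccos(0.8508) ≈ 31.7°

31.7°


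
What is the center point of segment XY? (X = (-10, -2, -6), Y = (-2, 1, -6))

M = ((x₁+x₂)/2, (y₁+y₂)/2, (z₁+z₂)/2)
  = ((-10 - 2)/2, (-2 + 1)/2, (-6 - 6)/2)
  = (-12/2, -1/2, -12/2)
  = (-6, -0.5, -6)

(-6, -0.5, -6)


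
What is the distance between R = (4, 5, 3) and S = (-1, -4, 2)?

d = √[(x₂-x₁)² + (y₂-y₁)² + (z₂-z₁)²]
  = √[(-5)² + (-9)² + (-1)²]
  = √[25 + 81 + 1]
  = √107
  ≈ 10.34

10.34


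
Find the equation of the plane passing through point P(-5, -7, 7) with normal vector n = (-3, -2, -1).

The plane through P with normal n = (a, b, c) satisfies n·(r - P) = 0,
i.e. ax + by + cz = a·x₀ + b·y₀ + c·z₀.
d = (-3)·(-5) + (-2)·(-7) + (-1)·7
  = 15 + 14 - 7
  = 22
Equation: -3x - 2y - z = 22

-3x - 2y - z = 22


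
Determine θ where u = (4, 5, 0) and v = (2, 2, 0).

u·v = 4·2 + 5·2 + 0·0 = 8 + 10 + 0 = 18
|u| = √(4² + 5² + 0²) = √41 ≈ 6.403
|v| = √(2² + 2² + 0²) = √8 ≈ 2.828
cos θ = (u·v)/(|u||v|) = 18/(6.403·2.828) ≈ 0.9939
θ = arccos(0.9939) ≈ 6.34°

6.34°


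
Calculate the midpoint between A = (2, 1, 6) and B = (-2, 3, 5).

M = ((x₁+x₂)/2, (y₁+y₂)/2, (z₁+z₂)/2)
  = ((2 - 2)/2, (1 + 3)/2, (6 + 5)/2)
  = (0/2, 4/2, 11/2)
  = (0, 2, 5.5)

(0, 2, 5.5)


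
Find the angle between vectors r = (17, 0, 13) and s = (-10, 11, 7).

r·s = 17·(-10) + 0·11 + 13·7 = -170 + 0 + 91 = -79
|r| = √(17² + 0² + 13²) = √458 ≈ 21.4
|s| = √((-10)² + 11² + 7²) = √270 ≈ 16.43
cos θ = (r·s)/(|r||s|) = -79/(21.4·16.43) ≈ -0.2247
θ = arccos(-0.2247) ≈ 103°

103°


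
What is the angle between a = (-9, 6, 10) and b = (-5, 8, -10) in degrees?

a·b = (-9)·(-5) + 6·8 + 10·(-10) = 45 + 48 - 100 = -7
|a| = √((-9)² + 6² + 10²) = √217 ≈ 14.73
|b| = √((-5)² + 8² + (-10)²) = √189 ≈ 13.75
cos θ = (a·b)/(|a||b|) = -7/(14.73·13.75) ≈ -0.03457
θ = arccos(-0.03457) ≈ 91.98°

91.98°


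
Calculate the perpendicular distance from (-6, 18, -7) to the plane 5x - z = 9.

distance = |a·x₀ + b·y₀ + c·z₀ - d| / √(a² + b² + c²)
  = |5·(-6) + 0·18 + (-1)·(-7) - 9| / √(5² + 0² + (-1)²)
  = |-30 + 0 + 7 - 9| / √(25 + 0 + 1)
  = |-32| / √26
  = 32 / 5.099
  ≈ 6.276

6.276


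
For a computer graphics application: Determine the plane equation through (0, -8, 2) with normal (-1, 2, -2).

The plane through P with normal n = (a, b, c) satisfies n·(r - P) = 0,
i.e. ax + by + cz = a·x₀ + b·y₀ + c·z₀.
d = (-1)·0 + 2·(-8) + (-2)·2
  = 0 - 16 - 4
  = -20
Equation: -x + 2y - 2z = -20

-x + 2y - 2z = -20


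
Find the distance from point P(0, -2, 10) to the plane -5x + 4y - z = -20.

distance = |a·x₀ + b·y₀ + c·z₀ - d| / √(a² + b² + c²)
  = |(-5)·0 + 4·(-2) + (-1)·10 - (-20)| / √((-5)² + 4² + (-1)²)
  = |0 - 8 - 10 + 20| / √(25 + 16 + 1)
  = |2| / √42
  = 2 / 6.481
  ≈ 0.3086

0.3086


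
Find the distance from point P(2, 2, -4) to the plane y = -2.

distance = |a·x₀ + b·y₀ + c·z₀ - d| / √(a² + b² + c²)
  = |0·2 + 1·2 + 0·(-4) - (-2)| / √(0² + 1² + 0²)
  = |0 + 2 + 0 + 2| / √(0 + 1 + 0)
  = |4| / √1
  = 4 / 1
  ≈ 4

4


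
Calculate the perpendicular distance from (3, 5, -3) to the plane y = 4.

distance = |a·x₀ + b·y₀ + c·z₀ - d| / √(a² + b² + c²)
  = |0·3 + 1·5 + 0·(-3) - 4| / √(0² + 1² + 0²)
  = |0 + 5 + 0 - 4| / √(0 + 1 + 0)
  = |1| / √1
  = 1 / 1
  ≈ 1

1


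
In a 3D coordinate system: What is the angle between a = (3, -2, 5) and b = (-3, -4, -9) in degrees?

a·b = 3·(-3) + (-2)·(-4) + 5·(-9) = -9 + 8 - 45 = -46
|a| = √(3² + (-2)² + 5²) = √38 ≈ 6.164
|b| = √((-3)² + (-4)² + (-9)²) = √106 ≈ 10.3
cos θ = (a·b)/(|a||b|) = -46/(6.164·10.3) ≈ -0.7248
θ = arccos(-0.7248) ≈ 136.5°

136.5°


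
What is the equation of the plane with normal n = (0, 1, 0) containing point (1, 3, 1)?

The plane through P with normal n = (a, b, c) satisfies n·(r - P) = 0,
i.e. ax + by + cz = a·x₀ + b·y₀ + c·z₀.
d = 0·1 + 1·3 + 0·1
  = 0 + 3 + 0
  = 3
Equation: y = 3

y = 3


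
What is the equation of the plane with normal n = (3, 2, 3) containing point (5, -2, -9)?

The plane through P with normal n = (a, b, c) satisfies n·(r - P) = 0,
i.e. ax + by + cz = a·x₀ + b·y₀ + c·z₀.
d = 3·5 + 2·(-2) + 3·(-9)
  = 15 - 4 - 27
  = -16
Equation: 3x + 2y + 3z = -16

3x + 2y + 3z = -16


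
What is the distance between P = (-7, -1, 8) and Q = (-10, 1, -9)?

d = √[(x₂-x₁)² + (y₂-y₁)² + (z₂-z₁)²]
  = √[(-3)² + 2² + (-17)²]
  = √[9 + 4 + 289]
  = √302
  ≈ 17.38

17.38


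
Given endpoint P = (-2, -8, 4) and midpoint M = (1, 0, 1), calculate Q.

Q = 2M - P
  = (2·1 - (-2), 2·0 - (-8), 2·1 - 4)
  = (2 + 2, 0 + 8, 2 - 4)
  = (4, 8, -2)

(4, 8, -2)


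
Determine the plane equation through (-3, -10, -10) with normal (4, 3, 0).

The plane through P with normal n = (a, b, c) satisfies n·(r - P) = 0,
i.e. ax + by + cz = a·x₀ + b·y₀ + c·z₀.
d = 4·(-3) + 3·(-10) + 0·(-10)
  = -12 - 30 + 0
  = -42
Equation: 4x + 3y = -42

4x + 3y = -42


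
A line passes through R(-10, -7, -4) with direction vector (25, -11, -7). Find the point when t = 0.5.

P(t) = R + t·d
  = (-10 + 25·0.5, -7 + (-11)·0.5, -4 + (-7)·0.5)
  = (-10 + 12.5, -7 - 5.5, -4 - 3.5)
  = (2.5, -12.5, -7.5)

(2.5, -12.5, -7.5)


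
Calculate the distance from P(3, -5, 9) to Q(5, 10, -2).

d = √[(x₂-x₁)² + (y₂-y₁)² + (z₂-z₁)²]
  = √[2² + 15² + (-11)²]
  = √[4 + 225 + 121]
  = √350
  ≈ 18.71

18.71


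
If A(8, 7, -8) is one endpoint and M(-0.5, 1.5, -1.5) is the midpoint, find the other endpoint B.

B = 2M - A
  = (2·(-0.5) - 8, 2·1.5 - 7, 2·(-1.5) - (-8))
  = (-1 - 8, 3 - 7, -3 + 8)
  = (-9, -4, 5)

(-9, -4, 5)


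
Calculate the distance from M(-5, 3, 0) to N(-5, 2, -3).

d = √[(x₂-x₁)² + (y₂-y₁)² + (z₂-z₁)²]
  = √[0² + (-1)² + (-3)²]
  = √[0 + 1 + 9]
  = √10
  ≈ 3.162

3.162


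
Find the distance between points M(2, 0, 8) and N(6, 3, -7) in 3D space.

d = √[(x₂-x₁)² + (y₂-y₁)² + (z₂-z₁)²]
  = √[4² + 3² + (-15)²]
  = √[16 + 9 + 225]
  = √250
  ≈ 15.81

15.81


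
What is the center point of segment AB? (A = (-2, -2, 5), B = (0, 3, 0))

M = ((x₁+x₂)/2, (y₁+y₂)/2, (z₁+z₂)/2)
  = ((-2 + 0)/2, (-2 + 3)/2, (5 + 0)/2)
  = (-2/2, 1/2, 5/2)
  = (-1, 0.5, 2.5)

(-1, 0.5, 2.5)


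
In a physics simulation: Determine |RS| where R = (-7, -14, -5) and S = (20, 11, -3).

d = √[(x₂-x₁)² + (y₂-y₁)² + (z₂-z₁)²]
  = √[27² + 25² + 2²]
  = √[729 + 625 + 4]
  = √1358
  ≈ 36.85

36.85


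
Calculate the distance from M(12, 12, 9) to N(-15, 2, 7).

d = √[(x₂-x₁)² + (y₂-y₁)² + (z₂-z₁)²]
  = √[(-27)² + (-10)² + (-2)²]
  = √[729 + 100 + 4]
  = √833
  ≈ 28.86

28.86


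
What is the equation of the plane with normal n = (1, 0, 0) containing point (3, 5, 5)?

The plane through P with normal n = (a, b, c) satisfies n·(r - P) = 0,
i.e. ax + by + cz = a·x₀ + b·y₀ + c·z₀.
d = 1·3 + 0·5 + 0·5
  = 3 + 0 + 0
  = 3
Equation: x = 3

x = 3


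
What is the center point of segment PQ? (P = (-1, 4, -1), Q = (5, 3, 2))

M = ((x₁+x₂)/2, (y₁+y₂)/2, (z₁+z₂)/2)
  = ((-1 + 5)/2, (4 + 3)/2, (-1 + 2)/2)
  = (4/2, 7/2, 1/2)
  = (2, 3.5, 0.5)

(2, 3.5, 0.5)


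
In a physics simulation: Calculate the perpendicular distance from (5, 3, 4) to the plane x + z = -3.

distance = |a·x₀ + b·y₀ + c·z₀ - d| / √(a² + b² + c²)
  = |1·5 + 0·3 + 1·4 - (-3)| / √(1² + 0² + 1²)
  = |5 + 0 + 4 + 3| / √(1 + 0 + 1)
  = |12| / √2
  = 12 / 1.414
  ≈ 8.485

8.485


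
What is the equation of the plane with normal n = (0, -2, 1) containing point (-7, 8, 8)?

The plane through P with normal n = (a, b, c) satisfies n·(r - P) = 0,
i.e. ax + by + cz = a·x₀ + b·y₀ + c·z₀.
d = 0·(-7) + (-2)·8 + 1·8
  = 0 - 16 + 8
  = -8
Equation: -2y + z = -8

-2y + z = -8


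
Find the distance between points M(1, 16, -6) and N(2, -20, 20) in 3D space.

d = √[(x₂-x₁)² + (y₂-y₁)² + (z₂-z₁)²]
  = √[1² + (-36)² + 26²]
  = √[1 + 1296 + 676]
  = √1973
  ≈ 44.42

44.42


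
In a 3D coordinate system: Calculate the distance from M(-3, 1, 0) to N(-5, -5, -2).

d = √[(x₂-x₁)² + (y₂-y₁)² + (z₂-z₁)²]
  = √[(-2)² + (-6)² + (-2)²]
  = √[4 + 36 + 4]
  = √44
  ≈ 6.633

6.633


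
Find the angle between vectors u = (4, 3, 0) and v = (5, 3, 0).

u·v = 4·5 + 3·3 + 0·0 = 20 + 9 + 0 = 29
|u| = √(4² + 3² + 0²) = √25 ≈ 5
|v| = √(5² + 3² + 0²) = √34 ≈ 5.831
cos θ = (u·v)/(|u||v|) = 29/(5·5.831) ≈ 0.9947
θ = arccos(0.9947) ≈ 5.906°

5.906°


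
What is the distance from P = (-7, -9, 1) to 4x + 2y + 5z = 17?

distance = |a·x₀ + b·y₀ + c·z₀ - d| / √(a² + b² + c²)
  = |4·(-7) + 2·(-9) + 5·1 - 17| / √(4² + 2² + 5²)
  = |-28 - 18 + 5 - 17| / √(16 + 4 + 25)
  = |-58| / √45
  = 58 / 6.708
  ≈ 8.646

8.646


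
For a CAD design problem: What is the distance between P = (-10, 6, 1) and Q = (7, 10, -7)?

d = √[(x₂-x₁)² + (y₂-y₁)² + (z₂-z₁)²]
  = √[17² + 4² + (-8)²]
  = √[289 + 16 + 64]
  = √369
  ≈ 19.21

19.21
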